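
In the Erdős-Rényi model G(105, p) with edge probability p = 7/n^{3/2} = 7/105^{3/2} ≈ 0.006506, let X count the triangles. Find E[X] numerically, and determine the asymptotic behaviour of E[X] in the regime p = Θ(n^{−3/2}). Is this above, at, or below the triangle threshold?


Number of potential triangles: C(105, 3) = 187460.
Each occurs with probability p³ ≈ (0.006506)³ ≈ 2.75386264e-07.
By linearity: E[X] = C(105, 3)·p³ ≈ 187460 · 2.75386264e-07 ≈ 0.051624.
Since α = 3/2 > 1, p = c/n^{3/2} = o(1/n) is below the triangle threshold p ~ 1/n. Asymptotically E[X] ~ (c³/6)·n^{3(1−α)} = (7³/6)·n^{-1.5} → 0, so by Markov's inequality G has no triangles w.h.p.

E[X] ≈ 0.051624; in regime p = Θ(1/n^{3/2}) E[X] tends to 0 (below the triangle threshold p ~ 1/n).


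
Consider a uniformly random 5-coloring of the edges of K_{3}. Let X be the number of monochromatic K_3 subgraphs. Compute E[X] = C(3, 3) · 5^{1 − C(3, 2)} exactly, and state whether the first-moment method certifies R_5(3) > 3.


E[X] = C(3, 3) · 5^{1 − 3} = 1 · 5^{−2} = 1/25.
As a reduced fraction: E[X] = 1/25 ≈ 0.0400000.
Is E[X] < 1? YES.
Since E[X] < 1, there exists a 5-coloring of K_{3} with no monochromatic K_3; hence R_5(3) > 3.

E[X] = 1/25 ≈ 0.0400000; E[X] < 1, so R_5(3) > 3.


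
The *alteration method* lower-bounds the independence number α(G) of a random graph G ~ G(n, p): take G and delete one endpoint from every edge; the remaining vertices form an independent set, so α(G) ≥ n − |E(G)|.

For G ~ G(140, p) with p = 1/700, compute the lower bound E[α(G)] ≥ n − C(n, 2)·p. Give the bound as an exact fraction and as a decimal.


E[|E(G)|] = C(140, 2)·p = 9730 · (1/700) = 139/10.
E[α(G)] ≥ n − E[|E(G)|] = 140 − 139/10 = 1261/10.
Numerically: ≈ 126.100.
(This is only a lower bound; the true E[α(G)] may be larger.)

E[α(G)] ≥ 1261/10 ≈ 126.100.


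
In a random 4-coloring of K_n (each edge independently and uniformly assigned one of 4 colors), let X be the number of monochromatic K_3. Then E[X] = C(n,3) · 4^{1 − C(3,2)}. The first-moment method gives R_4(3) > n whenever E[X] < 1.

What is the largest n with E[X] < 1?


We need C(n, 3) · 4^{1 − 3} < 1, i.e. C(n, 3) < 4^{3 − 1} = 16.
Check values of n near the boundary:
  n = 3: C(3, 3) = 1; 1 < 16? YES
  n = 4: C(4, 3) = 4; 4 < 16? YES
  n = 5: C(5, 3) = 10; 10 < 16? YES
  n = 6: C(6, 3) = 20; 20 < 16? NO
The largest n with C(n, 3) < 16 is n = 5 (where E[X] = 5/8 ≈ 0.6250). Hence R_4(3) > 5, i.e. R_4(3) ≥ 6.

Largest n = 5; hence R_4(3) > 5.


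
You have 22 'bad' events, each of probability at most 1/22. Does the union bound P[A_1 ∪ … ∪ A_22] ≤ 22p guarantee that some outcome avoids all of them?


Union bound: P[∪_{i=1}^{22} A_i] ≤ Σ_i P[A_i] ≤ 22·p = 22·(1/22) = 1.
Numerically: 1 ≈ 1.000.
Is 1 < 1? NO.
Since the bound 1 is ≥ 1, the union bound is uninformative here; it does NOT by itself certify existence.

22·p = 1 ≈ 1.000; existence NOT certified by the union bound.


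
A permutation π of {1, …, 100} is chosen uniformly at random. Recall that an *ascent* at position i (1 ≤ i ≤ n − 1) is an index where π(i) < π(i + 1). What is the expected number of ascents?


Write X = Σ X_I over i = 1, …, 99, with X_I the indicator of one ascent.
There are 99 indicators.
For each fixed i, the pair (π(i), π(i+1)) is a uniformly random ordered pair of distinct values from {1, …, 100}; by symmetry P[π(i) < π(i+1)] = 1/2.
By linearity: E[X] = 99 · (1/2) = (100 − 1) · (1/2) = 99/2 ≈ 49.50000.

E[X] = 99/2 = 49.50000.


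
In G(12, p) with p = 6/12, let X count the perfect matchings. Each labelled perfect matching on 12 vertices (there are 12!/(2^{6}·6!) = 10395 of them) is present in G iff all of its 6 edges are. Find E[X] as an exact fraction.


K_12 has 12!/(2^{6}·6!) = 10395 labelled perfect matchings.
For each such perfect matching H, let X_H = 1 if all 6 edges of H are present in G. Then P[X_H = 1] = p^{6} = (1/2)^{6} = 1/64.
By linearity: E[X] = Σ_H E[X_H] = 10395 · p^{6} = 10395 · 1/64 = 10395/64.
Numerically: E[X] ≈ 162.42.

E[X] = 10395 · (1/2)^{6} = 10395/64 ≈ 162.42.


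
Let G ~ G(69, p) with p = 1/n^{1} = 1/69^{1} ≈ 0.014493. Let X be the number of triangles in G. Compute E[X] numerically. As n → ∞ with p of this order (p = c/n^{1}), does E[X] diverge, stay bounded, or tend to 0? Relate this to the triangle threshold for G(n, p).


Number of potential triangles: C(69, 3) = 52394.
Each occurs with probability p³ ≈ (0.014493)³ ≈ 3.0440566e-06.
By linearity: E[X] = C(69, 3)·p³ ≈ 52394 · 3.0440566e-06 ≈ 0.15949.
Here α = 1, so p = 1/n is exactly at the triangle threshold p ~ 1/n. Asymptotically E[X] → c³/6 = 1³/6 = 1/6 ≈ 0.16667, a bounded constant. In this regime the triangle count is asymptotically Poisson(c³/6).

E[X] ≈ 0.15949; in regime p = Θ(1/n^{1}) E[X] stays bounded (at the triangle threshold p ~ 1/n).


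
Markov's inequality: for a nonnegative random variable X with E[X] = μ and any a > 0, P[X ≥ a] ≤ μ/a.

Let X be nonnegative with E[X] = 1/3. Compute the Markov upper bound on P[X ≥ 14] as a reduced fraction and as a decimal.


μ = E[X] = 1/3, a = 14.
Markov: P[X ≥ 14] ≤ μ/a = (1/3)/14 = 1/42.
Numerically: ≈ 0.023810.
(Since a = 14 > μ = 0.333333, the bound 1/42 is < 1 and informative.)

P[X ≥ 14] ≤ 1/42 ≈ 0.023810.


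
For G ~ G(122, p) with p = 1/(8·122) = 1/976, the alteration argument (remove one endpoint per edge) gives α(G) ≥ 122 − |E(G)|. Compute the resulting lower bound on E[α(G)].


E[|E(G)|] = C(122, 2)·p = 7381 · (1/976) = 121/16.
E[α(G)] ≥ n − E[|E(G)|] = 122 − 121/16 = 1831/16.
Numerically: ≈ 114.43750.
(This is only a lower bound; the true E[α(G)] may be larger.)

E[α(G)] ≥ 1831/16 ≈ 114.43750.


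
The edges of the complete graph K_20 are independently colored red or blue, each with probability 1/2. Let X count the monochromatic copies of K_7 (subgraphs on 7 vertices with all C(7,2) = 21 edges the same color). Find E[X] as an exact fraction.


Let X = Σ_S X_S over the C(20, 7) = 77520 subsets S of size 7, where X_S = 1 if the K_7 on S is monochromatic.
For a fixed S, the K_7 on S has C(7, 2) = 21 edges. P[all 21 edges red] = (1/2)^21, and likewise for blue, so P[monochromatic] = 2·(1/2)^21 = 2^{1 − 21} = 1/1048576.
By linearity: E[X] = C(20, 7) · 2^{1 − 21} = 77520 · 1/1048576 = 4845/65536.
Numerically: E[X] ≈ 0.073929.

E[X] = C(20,7)·2^(1−C(7,2)) = 4845/65536 ≈ 0.073929.


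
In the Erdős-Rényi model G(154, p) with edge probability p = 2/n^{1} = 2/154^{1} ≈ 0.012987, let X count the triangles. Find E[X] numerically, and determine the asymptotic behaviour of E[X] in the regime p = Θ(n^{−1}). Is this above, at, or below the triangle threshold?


Number of potential triangles: C(154, 3) = 596904.
Each occurs with probability p³ ≈ (0.012987)³ ≈ 2.1904222e-06.
By linearity: E[X] = C(154, 3)·p³ ≈ 596904 · 2.1904222e-06 ≈ 1.30747.
Here α = 1, so p = 2/n is exactly at the triangle threshold p ~ 1/n. Asymptotically E[X] → c³/6 = 2³/6 = 4/3 ≈ 1.33333, a bounded constant. In this regime the triangle count is asymptotically Poisson(c³/6).

E[X] ≈ 1.30747; in regime p = Θ(1/n^{1}) E[X] stays bounded (at the triangle threshold p ~ 1/n).


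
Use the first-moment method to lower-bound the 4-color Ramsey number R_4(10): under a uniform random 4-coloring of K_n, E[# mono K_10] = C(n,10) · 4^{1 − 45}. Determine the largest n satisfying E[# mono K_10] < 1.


We need C(n, 10) · 4^{1 − 45} < 1, i.e. C(n, 10) < 4^{45 − 1} = 309485009821345068724781056.
Check values of n near the boundary:
  n = 2020: C(2020, 10) = 304832018578739931133653656; 304832018578739931133653656 < 309485009821345068724781056? YES
  n = 2021: C(2021, 10) = 306347841644770462864800616; 306347841644770462864800616 < 309485009821345068724781056? YES
  n = 2022: C(2022, 10) = 307870445231474093395937796; 307870445231474093395937796 < 309485009821345068724781056? YES
  n = 2023: C(2023, 10) = 309399856285778485315440716; 309399856285778485315440716 < 309485009821345068724781056? YES
  n = 2024: C(2024, 10) = 310936101848269937576192656; 310936101848269937576192656 < 309485009821345068724781056? NO
  n = 2025: C(2025, 10) = 312479209053472269772600560; 312479209053472269772600560 < 309485009821345068724781056? NO
The largest n with C(n, 10) < 309485009821345068724781056 is n = 2023 (where E[X] = 77349964071444621328860179/77371252455336267181195264 ≈ 0.99972). Hence R_4(10) > 2023, i.e. R_4(10) ≥ 2024.

Largest n = 2023; hence R_4(10) > 2023.


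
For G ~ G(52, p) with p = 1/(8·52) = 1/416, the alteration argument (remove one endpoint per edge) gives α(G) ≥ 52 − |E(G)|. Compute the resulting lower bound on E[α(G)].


E[|E(G)|] = C(52, 2)·p = 1326 · (1/416) = 51/16.
E[α(G)] ≥ n − E[|E(G)|] = 52 − 51/16 = 781/16.
Numerically: ≈ 48.81250.
(This is only a lower bound; the true E[α(G)] may be larger.)

E[α(G)] ≥ 781/16 ≈ 48.81250.


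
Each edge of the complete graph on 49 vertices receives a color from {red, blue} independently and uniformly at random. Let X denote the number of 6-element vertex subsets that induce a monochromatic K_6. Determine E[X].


Let X = Σ_S X_S over the C(49, 6) = 13983816 subsets S of size 6, where X_S = 1 if the K_6 on S is monochromatic.
For a fixed S, the K_6 on S has C(6, 2) = 15 edges. P[all 15 edges red] = (1/2)^15, and likewise for blue, so P[monochromatic] = 2·(1/2)^15 = 2^{1 − 15} = 1/16384.
Summing: E[X] = C(49, 6) · 2^{1 − 15} = 13983816 · 1/16384 = 1747977/2048.
Numerically: E[X] ≈ 853.504.

E[X] = C(49,6)·2^(1−C(6,2)) = 1747977/2048 ≈ 853.504.


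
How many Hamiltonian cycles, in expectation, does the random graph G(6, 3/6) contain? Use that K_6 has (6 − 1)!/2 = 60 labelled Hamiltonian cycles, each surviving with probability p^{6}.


K_6 has (6 − 1)!/2 = 60 labelled Hamiltonian cycles.
For each such Hamiltonian cycle H, let X_H = 1 if all 6 edges of H are present in G. Then P[X_H = 1] = p^{6} = (1/2)^{6} = 1/64.
By linearity: E[X] = Σ_H E[X_H] = 60 · p^{6} = 60 · 1/64 = 15/16.
Numerically: E[X] ≈ 0.9375.

E[X] = 60 · (1/2)^{6} = 15/16 ≈ 0.9375.


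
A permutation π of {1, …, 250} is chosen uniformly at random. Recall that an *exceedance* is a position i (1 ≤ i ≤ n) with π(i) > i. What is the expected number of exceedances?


Write X = Σ_{i=1}^{250} X_i, where X_i = 1_{π(i) > i}.
For each fixed i, π(i) is uniform over {1, …, 250} (marginal of a uniform permutation), so P[π(i) > i] = (n − i)/n. Summing: Σ_{i=1}^{250} (n − i)/n = (0 + 1 + … + 249)/250 = 250(250 − 1)/(2·250) = (250 − 1)/2.
Hence E[X] = Σ_{i=1}^{250} (250 − i)/250 = 249/2 ≈ 124.500000.

E[X] = 249/2 = 124.500000.


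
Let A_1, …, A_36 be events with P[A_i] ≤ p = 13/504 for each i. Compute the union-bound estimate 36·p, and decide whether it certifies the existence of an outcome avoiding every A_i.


Union bound: P[∪_{i=1}^{36} A_i] ≤ Σ_i P[A_i] ≤ 36·p = 36·(13/504) = 13/14.
Numerically: 13/14 ≈ 0.9286.
Is 13/14 < 1? YES.
Since P[∪ A_i] ≤ 13/14 < 1, the complement has P[∩ A_i^c] ≥ 1 − 13/14 = 1/14 > 0, so some outcome avoids every A_i.

36·p = 13/14 ≈ 0.9286; existence CERTIFIED by the union bound.


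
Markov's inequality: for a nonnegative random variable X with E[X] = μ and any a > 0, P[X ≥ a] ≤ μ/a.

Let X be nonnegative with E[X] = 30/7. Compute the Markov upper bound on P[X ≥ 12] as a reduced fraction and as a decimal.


μ = E[X] = 30/7, a = 12.
Markov: P[X ≥ 12] ≤ μ/a = (30/7)/12 = 5/14.
Numerically: ≈ 0.357143.
(Since a = 12 > μ = 4.285714, the bound 5/14 is < 1 and informative.)

P[X ≥ 12] ≤ 5/14 ≈ 0.357143.


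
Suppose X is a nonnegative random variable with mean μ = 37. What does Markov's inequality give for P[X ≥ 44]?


μ = E[X] = 37, a = 44.
Markov: P[X ≥ 44] ≤ μ/a = (37)/44 = 37/44.
Numerically: ≈ 0.840909.
(Since a = 44 > μ = 37.000000, the bound 37/44 is < 1 and informative.)

P[X ≥ 44] ≤ 37/44 ≈ 0.840909.


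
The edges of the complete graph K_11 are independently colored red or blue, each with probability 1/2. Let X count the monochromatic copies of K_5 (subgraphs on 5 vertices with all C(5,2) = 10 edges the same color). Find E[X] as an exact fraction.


Let X = Σ_S X_S over the C(11, 5) = 462 subsets S of size 5, where X_S = 1 if the K_5 on S is monochromatic.
For a fixed S, the K_5 on S has C(5, 2) = 10 edges. P[all 10 edges red] = (1/2)^10, and likewise for blue, so P[monochromatic] = 2·(1/2)^10 = 2^{1 − 10} = 1/512.
Summing: E[X] = C(11, 5) · 2^{1 − 10} = 462 · 1/512 = 231/256.
Numerically: E[X] ≈ 0.9023.

E[X] = C(11,5)·2^(1−C(5,2)) = 231/256 ≈ 0.9023.


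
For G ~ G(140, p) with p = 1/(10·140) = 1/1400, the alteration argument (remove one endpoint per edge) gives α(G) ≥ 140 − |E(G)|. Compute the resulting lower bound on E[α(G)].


E[|E(G)|] = C(140, 2)·p = 9730 · (1/1400) = 139/20.
E[α(G)] ≥ n − E[|E(G)|] = 140 − 139/20 = 2661/20.
Numerically: ≈ 133.050000.
(This is only a lower bound; the true E[α(G)] may be larger.)

E[α(G)] ≥ 2661/20 ≈ 133.050000.


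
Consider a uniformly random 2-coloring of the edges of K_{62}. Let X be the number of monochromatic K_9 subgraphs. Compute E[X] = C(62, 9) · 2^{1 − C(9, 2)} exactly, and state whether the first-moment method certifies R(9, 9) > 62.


E[X] = C(62, 9) · 2^{1 − 36} = 20286591270 · 2^{−35} = 20286591270/34359738368.
As a reduced fraction: E[X] = 10143295635/17179869184 ≈ 0.5904.
Is E[X] < 1? YES.
Since E[X] < 1, there exists a 2-coloring of K_{62} with no monochromatic K_9; hence R(9, 9) > 62.

E[X] = 10143295635/17179869184 ≈ 0.5904; E[X] < 1, so R(9, 9) > 62.


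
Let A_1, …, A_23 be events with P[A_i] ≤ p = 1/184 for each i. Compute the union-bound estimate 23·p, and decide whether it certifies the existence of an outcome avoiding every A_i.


Union bound: P[∪_{i=1}^{23} A_i] ≤ Σ_i P[A_i] ≤ 23·p = 23·(1/184) = 1/8.
Numerically: 1/8 ≈ 0.125.
Is 1/8 < 1? YES.
Since P[∪ A_i] ≤ 1/8 < 1, the complement has P[∩ A_i^c] ≥ 1 − 1/8 = 7/8 > 0, so some outcome avoids every A_i.

23·p = 1/8 ≈ 0.125; existence CERTIFIED by the union bound.


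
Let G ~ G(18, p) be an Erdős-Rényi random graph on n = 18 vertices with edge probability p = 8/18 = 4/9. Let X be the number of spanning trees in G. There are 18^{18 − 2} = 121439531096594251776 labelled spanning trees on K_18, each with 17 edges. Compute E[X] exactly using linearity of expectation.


K_18 has 18^{18 − 2} = 121439531096594251776 labelled spanning trees.
For each such spanning tree H, let X_H = 1 if all 17 edges of H are present in G. Then P[X_H = 1] = p^{17} = (4/9)^{17} = 17179869184/16677181699666569.
By linearity: E[X] = Σ_H E[X_H] = 121439531096594251776 · p^{17} = 121439531096594251776 · 17179869184/16677181699666569 = 1125899906842624/9.
Numerically: E[X] ≈ 1.25e+14.

E[X] = 121439531096594251776 · (4/9)^{17} = 1125899906842624/9 ≈ 1.25e+14.


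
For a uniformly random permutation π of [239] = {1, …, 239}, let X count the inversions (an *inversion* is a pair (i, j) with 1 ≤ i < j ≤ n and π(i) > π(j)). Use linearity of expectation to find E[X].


Write X = Σ X_I over the C(239, 2) = 28441 pairs i < j, with X_I the indicator of one inversion.
There are 28441 indicators.
For each fixed pair i < j, the values π(i) and π(j) are two distinct elements of {1, …, 239} in uniformly random order; by symmetry P[π(i) > π(j)] = 1/2.
By linearity: E[X] = 28441 · (1/2) = C(239, 2) · (1/2) = 28441/2 = 28441/2 ≈ 14220.5000.

E[X] = 28441/2 = 14220.5000.


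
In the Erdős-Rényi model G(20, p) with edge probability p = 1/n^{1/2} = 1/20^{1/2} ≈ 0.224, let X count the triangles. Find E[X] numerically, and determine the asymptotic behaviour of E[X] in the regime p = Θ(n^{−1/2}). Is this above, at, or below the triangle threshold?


Number of potential triangles: C(20, 3) = 1140.
Each occurs with probability p³ ≈ (0.224)³ ≈ 1.11803e-02.
By linearity: E[X] = C(20, 3)·p³ ≈ 1140 · 1.11803e-02 ≈ 12.746.
Since α = 1/2 < 1, p = c/n^{1/2} ≫ 1/n is above the triangle threshold p ~ 1/n. Asymptotically E[X] ~ (c³/6)·n^{3(1−α)} = (1³/6)·n^{1.5} → ∞; triangles are abundant w.h.p.

E[X] ≈ 12.746; in regime p = Θ(1/n^{1/2}) E[X] diverges (above the triangle threshold p ~ 1/n).


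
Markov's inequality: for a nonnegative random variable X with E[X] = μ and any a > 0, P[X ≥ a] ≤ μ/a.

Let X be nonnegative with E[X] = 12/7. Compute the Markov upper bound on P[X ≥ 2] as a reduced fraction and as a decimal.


μ = E[X] = 12/7, a = 2.
Markov: P[X ≥ 2] ≤ μ/a = (12/7)/2 = 6/7.
Numerically: ≈ 0.85714.
(Since a = 2 > μ = 1.71429, the bound 6/7 is < 1 and informative.)

P[X ≥ 2] ≤ 6/7 ≈ 0.85714.


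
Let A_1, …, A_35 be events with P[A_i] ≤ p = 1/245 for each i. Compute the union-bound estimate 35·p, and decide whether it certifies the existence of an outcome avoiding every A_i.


Union bound: P[∪_{i=1}^{35} A_i] ≤ Σ_i P[A_i] ≤ 35·p = 35·(1/245) = 1/7.
Numerically: 1/7 ≈ 0.1429.
Is 1/7 < 1? YES.
Since P[∪ A_i] ≤ 1/7 < 1, the complement has P[∩ A_i^c] ≥ 1 − 1/7 = 6/7 > 0, so some outcome avoids every A_i.

35·p = 1/7 ≈ 0.1429; existence CERTIFIED by the union bound.


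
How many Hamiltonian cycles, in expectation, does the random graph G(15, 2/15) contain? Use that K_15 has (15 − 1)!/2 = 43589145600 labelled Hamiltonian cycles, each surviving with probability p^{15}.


K_15 has (15 − 1)!/2 = 43589145600 labelled Hamiltonian cycles.
For each such Hamiltonian cycle H, let X_H = 1 if all 15 edges of H are present in G. Then P[X_H = 1] = p^{15} = (2/15)^{15} = 32768/437893890380859375.
By linearity: E[X] = Σ_H E[X_H] = 43589145600 · p^{15} = 43589145600 · 32768/437893890380859375 = 235115905024/72081298828125.
Numerically: E[X] ≈ 0.00326182.

E[X] = 43589145600 · (2/15)^{15} = 235115905024/72081298828125 ≈ 0.00326182.


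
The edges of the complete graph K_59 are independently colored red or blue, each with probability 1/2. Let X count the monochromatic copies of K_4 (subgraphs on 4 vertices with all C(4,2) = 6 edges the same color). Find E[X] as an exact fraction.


Let X = Σ_S X_S over the C(59, 4) = 455126 subsets S of size 4, where X_S = 1 if the K_4 on S is monochromatic.
For a fixed S, the K_4 on S has C(4, 2) = 6 edges. P[all 6 edges red] = (1/2)^6, and likewise for blue, so P[monochromatic] = 2·(1/2)^6 = 2^{1 − 6} = 1/32.
Summing: E[X] = C(59, 4) · 2^{1 − 6} = 455126 · 1/32 = 227563/16.
Numerically: E[X] ≈ 14222.688.

E[X] = C(59,4)·2^(1−C(4,2)) = 227563/16 ≈ 14222.688.


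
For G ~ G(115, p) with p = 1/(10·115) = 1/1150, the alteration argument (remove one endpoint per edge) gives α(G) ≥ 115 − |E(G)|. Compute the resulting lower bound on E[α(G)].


E[|E(G)|] = C(115, 2)·p = 6555 · (1/1150) = 57/10.
E[α(G)] ≥ n − E[|E(G)|] = 115 − 57/10 = 1093/10.
Numerically: ≈ 109.30000.
(This is only a lower bound; the true E[α(G)] may be larger.)

E[α(G)] ≥ 1093/10 ≈ 109.30000.


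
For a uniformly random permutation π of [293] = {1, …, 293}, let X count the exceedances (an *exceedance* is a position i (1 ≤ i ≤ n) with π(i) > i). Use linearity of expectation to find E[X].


Write X = Σ_{i=1}^{293} X_i, where X_i = 1_{π(i) > i}.
For each fixed i, π(i) is uniform over {1, …, 293} (marginal of a uniform permutation), so P[π(i) > i] = (n − i)/n. Summing: Σ_{i=1}^{293} (n − i)/n = (0 + 1 + … + 292)/293 = 293(293 − 1)/(2·293) = (293 − 1)/2.
Hence E[X] = Σ_{i=1}^{293} (293 − i)/293 = 146 ≈ 146.00000.

E[X] = 146 = 146.00000.


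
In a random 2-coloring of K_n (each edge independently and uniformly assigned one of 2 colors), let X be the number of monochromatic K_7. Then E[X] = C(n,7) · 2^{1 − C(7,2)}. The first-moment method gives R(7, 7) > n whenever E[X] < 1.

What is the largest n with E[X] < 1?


We need C(n, 7) · 2^{1 − 21} < 1, i.e. C(n, 7) < 2^{21 − 1} = 1048576.
Check values of n near the boundary:
  n = 21: C(21, 7) = 116280; 116280 < 1048576? YES
  n = 22: C(22, 7) = 170544; 170544 < 1048576? YES
  n = 23: C(23, 7) = 245157; 245157 < 1048576? YES
  n = 24: C(24, 7) = 346104; 346104 < 1048576? YES
  n = 25: C(25, 7) = 480700; 480700 < 1048576? YES
  n = 26: C(26, 7) = 657800; 657800 < 1048576? YES
  n = 27: C(27, 7) = 888030; 888030 < 1048576? YES
  n = 28: C(28, 7) = 1184040; 1184040 < 1048576? NO
  n = 29: C(29, 7) = 1560780; 1560780 < 1048576? NO
  n = 30: C(30, 7) = 2035800; 2035800 < 1048576? NO
The largest n with C(n, 7) < 1048576 is n = 27 (where E[X] = 444015/524288 ≈ 0.84689). Hence R(7, 7) > 27, i.e. R(7, 7) ≥ 28.

Largest n = 27; hence R(7, 7) > 27.


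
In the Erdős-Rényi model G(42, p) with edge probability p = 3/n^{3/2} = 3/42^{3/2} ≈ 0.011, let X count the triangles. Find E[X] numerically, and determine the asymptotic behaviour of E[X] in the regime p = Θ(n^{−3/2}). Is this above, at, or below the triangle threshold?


Number of potential triangles: C(42, 3) = 11480.
Each occurs with probability p³ ≈ (0.011)³ ≈ 1.33888e-06.
By linearity: E[X] = C(42, 3)·p³ ≈ 11480 · 1.33888e-06 ≈ 0.015.
Since α = 3/2 > 1, p = c/n^{3/2} = o(1/n) is below the triangle threshold p ~ 1/n. Asymptotically E[X] ~ (c³/6)·n^{3(1−α)} = (3³/6)·n^{-1.5} → 0, so by Markov's inequality G has no triangles w.h.p.

E[X] ≈ 0.015; in regime p = Θ(1/n^{3/2}) E[X] tends to 0 (below the triangle threshold p ~ 1/n).


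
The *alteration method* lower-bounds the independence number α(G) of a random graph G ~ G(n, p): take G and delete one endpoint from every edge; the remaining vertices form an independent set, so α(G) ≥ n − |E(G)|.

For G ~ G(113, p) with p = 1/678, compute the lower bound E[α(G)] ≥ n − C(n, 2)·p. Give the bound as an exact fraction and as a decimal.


E[|E(G)|] = C(113, 2)·p = 6328 · (1/678) = 28/3.
E[α(G)] ≥ n − E[|E(G)|] = 113 − 28/3 = 311/3.
Numerically: ≈ 103.6667.
(This is only a lower bound; the true E[α(G)] may be larger.)

E[α(G)] ≥ 311/3 ≈ 103.6667.


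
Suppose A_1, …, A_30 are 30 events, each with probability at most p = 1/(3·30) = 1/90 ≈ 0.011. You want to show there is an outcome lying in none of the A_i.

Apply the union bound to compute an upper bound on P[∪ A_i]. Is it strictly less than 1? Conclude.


Union bound: P[∪_{i=1}^{30} A_i] ≤ Σ_i P[A_i] ≤ 30·p = 30·(1/90) = 1/3.
Numerically: 1/3 ≈ 0.333.
Is 1/3 < 1? YES.
Since P[∪ A_i] ≤ 1/3 < 1, the complement has P[∩ A_i^c] ≥ 1 − 1/3 = 2/3 > 0, so some outcome avoids every A_i.

30·p = 1/3 ≈ 0.333; existence CERTIFIED by the union bound.


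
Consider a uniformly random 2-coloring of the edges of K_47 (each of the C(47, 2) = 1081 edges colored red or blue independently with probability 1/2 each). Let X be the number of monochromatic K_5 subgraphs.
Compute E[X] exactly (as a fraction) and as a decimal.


Let X = Σ_S X_S over the C(47, 5) = 1533939 subsets S of size 5, where X_S = 1 if the K_5 on S is monochromatic.
For a fixed S, the K_5 on S has C(5, 2) = 10 edges. P[all 10 edges red] = (1/2)^10, and likewise for blue, so P[monochromatic] = 2·(1/2)^10 = 2^{1 − 10} = 1/512.
By linearity of expectation: E[X] = C(47, 5) · 2^{1 − 10} = 1533939 · 1/512 = 1533939/512.
Numerically: E[X] ≈ 2995.97461.

E[X] = C(47,5)·2^(1−C(5,2)) = 1533939/512 ≈ 2995.97461.


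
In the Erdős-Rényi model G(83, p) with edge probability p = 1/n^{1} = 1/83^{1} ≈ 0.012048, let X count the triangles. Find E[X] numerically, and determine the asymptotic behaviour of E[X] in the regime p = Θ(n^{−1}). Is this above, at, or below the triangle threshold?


Number of potential triangles: C(83, 3) = 91881.
Each occurs with probability p³ ≈ (0.012048)³ ≈ 1.7489030e-06.
By linearity: E[X] = C(83, 3)·p³ ≈ 91881 · 1.7489030e-06 ≈ 0.16069.
Here α = 1, so p = 1/n is exactly at the triangle threshold p ~ 1/n. Asymptotically E[X] → c³/6 = 1³/6 = 1/6 ≈ 0.16667, a bounded constant. In this regime the triangle count is asymptotically Poisson(c³/6).

E[X] ≈ 0.16069; in regime p = Θ(1/n^{1}) E[X] stays bounded (at the triangle threshold p ~ 1/n).


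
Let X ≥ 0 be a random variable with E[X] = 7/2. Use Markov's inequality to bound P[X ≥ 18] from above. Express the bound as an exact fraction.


μ = E[X] = 7/2, a = 18.
Markov: P[X ≥ 18] ≤ μ/a = (7/2)/18 = 7/36.
Numerically: ≈ 0.19444.
(Since a = 18 > μ = 3.50000, the bound 7/36 is < 1 and informative.)

P[X ≥ 18] ≤ 7/36 ≈ 0.19444.


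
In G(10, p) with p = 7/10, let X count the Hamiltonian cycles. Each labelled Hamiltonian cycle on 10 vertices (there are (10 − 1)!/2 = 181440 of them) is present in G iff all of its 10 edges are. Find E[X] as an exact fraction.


K_10 has (10 − 1)!/2 = 181440 labelled Hamiltonian cycles.
For each such Hamiltonian cycle H, let X_H = 1 if all 10 edges of H are present in G. Then P[X_H = 1] = p^{10} = (7/10)^{10} = 282475249/10000000000.
By linearity of expectation: E[X] = Σ_H E[X_H] = 181440 · p^{10} = 181440 · 282475249/10000000000 = 160163466183/31250000.
Numerically: E[X] ≈ 5125.2.

E[X] = 181440 · (7/10)^{10} = 160163466183/31250000 ≈ 5125.2.


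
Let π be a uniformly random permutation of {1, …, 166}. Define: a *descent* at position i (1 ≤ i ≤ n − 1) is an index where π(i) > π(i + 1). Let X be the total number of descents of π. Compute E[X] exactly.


Write X = Σ X_I over i = 1, …, 165, with X_I the indicator of one descent.
There are 165 indicators.
For each fixed i, the pair (π(i), π(i+1)) is a uniformly random ordered pair of distinct values from {1, …, 166}; by symmetry P[π(i) > π(i+1)] = 1/2.
By linearity: E[X] = 165 · (1/2) = (166 − 1) · (1/2) = 165/2 ≈ 82.5000.

E[X] = 165/2 = 82.5000.


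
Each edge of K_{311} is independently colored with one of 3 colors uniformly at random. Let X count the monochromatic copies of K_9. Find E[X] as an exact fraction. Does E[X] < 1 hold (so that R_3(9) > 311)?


E[X] = C(311, 9) · 3^{1 − 36} = 66733530156060130 · 3^{−35} = 66733530156060130/50031545098999707.
As a reduced fraction: E[X] = 66733530156060130/50031545098999707 ≈ 1.33383.
Is E[X] < 1? NO.
Since E[X] ≥ 1, the first-moment bound is inconclusive at n = 311; it does NOT by itself certify R_3(9) > 311.

E[X] = 66733530156060130/50031545098999707 ≈ 1.33383; E[X] ≥ 1; first-moment method inconclusive here.


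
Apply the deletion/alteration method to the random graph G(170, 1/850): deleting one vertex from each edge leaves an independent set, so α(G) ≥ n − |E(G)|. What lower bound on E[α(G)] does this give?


E[|E(G)|] = C(170, 2)·p = 14365 · (1/850) = 169/10.
E[α(G)] ≥ n − E[|E(G)|] = 170 − 169/10 = 1531/10.
Numerically: ≈ 153.10000.
(This is only a lower bound; the true E[α(G)] may be larger.)

E[α(G)] ≥ 1531/10 ≈ 153.10000.


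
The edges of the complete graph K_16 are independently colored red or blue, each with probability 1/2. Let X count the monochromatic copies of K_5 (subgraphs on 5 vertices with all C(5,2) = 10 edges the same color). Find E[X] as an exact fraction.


Let X = Σ_S X_S over the C(16, 5) = 4368 subsets S of size 5, where X_S = 1 if the K_5 on S is monochromatic.
For a fixed S, the K_5 on S has C(5, 2) = 10 edges. P[all 10 edges red] = (1/2)^10, and likewise for blue, so P[monochromatic] = 2·(1/2)^10 = 2^{1 − 10} = 1/512.
By linearity: E[X] = C(16, 5) · 2^{1 − 10} = 4368 · 1/512 = 273/32.
Numerically: E[X] ≈ 8.5312.

E[X] = C(16,5)·2^(1−C(5,2)) = 273/32 ≈ 8.5312.


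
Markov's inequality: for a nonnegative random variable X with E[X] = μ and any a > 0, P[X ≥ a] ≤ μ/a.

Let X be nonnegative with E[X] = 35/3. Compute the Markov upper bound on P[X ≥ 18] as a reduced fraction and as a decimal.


μ = E[X] = 35/3, a = 18.
Markov: P[X ≥ 18] ≤ μ/a = (35/3)/18 = 35/54.
Numerically: ≈ 0.64815.
(Since a = 18 > μ = 11.66667, the bound 35/54 is < 1 and informative.)

P[X ≥ 18] ≤ 35/54 ≈ 0.64815.


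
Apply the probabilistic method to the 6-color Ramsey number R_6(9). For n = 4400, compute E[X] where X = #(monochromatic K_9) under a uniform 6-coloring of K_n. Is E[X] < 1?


E[X] = C(4400, 9) · 6^{1 − 36} = 1689489304164437494711163600 · 6^{−35} = 1689489304164437494711163600/1719070799748422591028658176.
As a reduced fraction: E[X] = 105593081510277343419447725/107441924984276411939291136 ≈ 0.98279.
Is E[X] < 1? YES.
Since E[X] < 1, there exists a 6-coloring of K_{4400} with no monochromatic K_9; hence R_6(9) > 4400.

E[X] = 105593081510277343419447725/107441924984276411939291136 ≈ 0.98279; E[X] < 1, so R_6(9) > 4400.


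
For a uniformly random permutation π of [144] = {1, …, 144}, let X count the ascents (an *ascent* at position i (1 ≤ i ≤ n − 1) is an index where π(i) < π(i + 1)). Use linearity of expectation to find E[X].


Write X = Σ X_I over i = 1, …, 143, with X_I the indicator of one ascent.
There are 143 indicators.
For each fixed i, the pair (π(i), π(i+1)) is a uniformly random ordered pair of distinct values from {1, …, 144}; by symmetry P[π(i) < π(i+1)] = 1/2.
By linearity: E[X] = 143 · (1/2) = (144 − 1) · (1/2) = 143/2 ≈ 71.500000.

E[X] = 143/2 = 71.500000.


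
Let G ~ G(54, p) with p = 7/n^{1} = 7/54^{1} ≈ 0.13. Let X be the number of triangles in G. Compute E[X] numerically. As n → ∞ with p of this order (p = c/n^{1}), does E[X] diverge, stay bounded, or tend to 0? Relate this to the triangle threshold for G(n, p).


Number of potential triangles: C(54, 3) = 24804.
Each occurs with probability p³ ≈ (0.13)³ ≈ 2.17828e-03.
By linearity: E[X] = C(54, 3)·p³ ≈ 24804 · 2.17828e-03 ≈ 54.030.
Here α = 1, so p = 7/n is exactly at the triangle threshold p ~ 1/n. Asymptotically E[X] → c³/6 = 7³/6 = 343/6 ≈ 57.167, a bounded constant. In this regime the triangle count is asymptotically Poisson(c³/6).

E[X] ≈ 54.030; in regime p = Θ(1/n^{1}) E[X] stays bounded (at the triangle threshold p ~ 1/n).


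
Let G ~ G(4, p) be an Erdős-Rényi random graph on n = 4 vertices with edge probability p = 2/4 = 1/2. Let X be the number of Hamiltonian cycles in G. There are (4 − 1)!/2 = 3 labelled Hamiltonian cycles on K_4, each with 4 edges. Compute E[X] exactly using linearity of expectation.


K_4 has (4 − 1)!/2 = 3 labelled Hamiltonian cycles.
For each such Hamiltonian cycle H, let X_H = 1 if all 4 edges of H are present in G. Then P[X_H = 1] = p^{4} = (1/2)^{4} = 1/16.
By linearity of expectation: E[X] = Σ_H E[X_H] = 3 · p^{4} = 3 · 1/16 = 3/16.
Numerically: E[X] ≈ 0.1875.

E[X] = 3 · (1/2)^{4} = 3/16 ≈ 0.1875.


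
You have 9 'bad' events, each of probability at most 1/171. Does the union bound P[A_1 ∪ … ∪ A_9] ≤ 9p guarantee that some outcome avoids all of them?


Union bound: P[∪_{i=1}^{9} A_i] ≤ Σ_i P[A_i] ≤ 9·p = 9·(1/171) = 1/19.
Numerically: 1/19 ≈ 0.053.
Is 1/19 < 1? YES.
Since P[∪ A_i] ≤ 1/19 < 1, the complement has P[∩ A_i^c] ≥ 1 − 1/19 = 18/19 > 0, so some outcome avoids every A_i.

9·p = 1/19 ≈ 0.053; existence CERTIFIED by the union bound.


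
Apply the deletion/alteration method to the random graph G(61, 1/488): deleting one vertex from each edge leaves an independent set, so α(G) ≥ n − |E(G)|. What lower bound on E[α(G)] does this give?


E[|E(G)|] = C(61, 2)·p = 1830 · (1/488) = 15/4.
E[α(G)] ≥ n − E[|E(G)|] = 61 − 15/4 = 229/4.
Numerically: ≈ 57.2500.
(This is only a lower bound; the true E[α(G)] may be larger.)

E[α(G)] ≥ 229/4 ≈ 57.2500.


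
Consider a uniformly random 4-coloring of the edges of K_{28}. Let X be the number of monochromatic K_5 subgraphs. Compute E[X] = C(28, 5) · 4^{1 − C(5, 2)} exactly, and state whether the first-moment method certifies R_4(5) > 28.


E[X] = C(28, 5) · 4^{1 − 10} = 98280 · 4^{−9} = 98280/262144.
As a reduced fraction: E[X] = 12285/32768 ≈ 0.374908.
Is E[X] < 1? YES.
Since E[X] < 1, there exists a 4-coloring of K_{28} with no monochromatic K_5; hence R_4(5) > 28.

E[X] = 12285/32768 ≈ 0.374908; E[X] < 1, so R_4(5) > 28.


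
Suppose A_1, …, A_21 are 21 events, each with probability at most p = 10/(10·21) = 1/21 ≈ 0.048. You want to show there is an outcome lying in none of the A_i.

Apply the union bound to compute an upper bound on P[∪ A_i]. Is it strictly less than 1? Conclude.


Union bound: P[∪_{i=1}^{21} A_i] ≤ Σ_i P[A_i] ≤ 21·p = 21·(1/21) = 1.
Numerically: 1 ≈ 1.000.
Is 1 < 1? NO.
Since the bound 1 is ≥ 1, the union bound is uninformative here; it does NOT by itself certify existence.

21·p = 1 ≈ 1.000; existence NOT certified by the union bound.


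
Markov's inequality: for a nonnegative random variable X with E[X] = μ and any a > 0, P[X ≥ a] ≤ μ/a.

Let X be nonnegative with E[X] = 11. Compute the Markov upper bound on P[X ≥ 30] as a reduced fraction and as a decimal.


μ = E[X] = 11, a = 30.
Markov: P[X ≥ 30] ≤ μ/a = (11)/30 = 11/30.
Numerically: ≈ 0.367.
(Since a = 30 > μ = 11.000, the bound 11/30 is < 1 and informative.)

P[X ≥ 30] ≤ 11/30 ≈ 0.367.


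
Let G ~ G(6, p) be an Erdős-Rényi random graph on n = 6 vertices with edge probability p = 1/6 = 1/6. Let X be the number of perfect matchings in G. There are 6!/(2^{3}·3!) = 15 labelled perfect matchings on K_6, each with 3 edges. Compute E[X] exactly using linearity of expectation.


K_6 has 6!/(2^{3}·3!) = 15 labelled perfect matchings.
For each such perfect matching H, let X_H = 1 if all 3 edges of H are present in G. Then P[X_H = 1] = p^{3} = (1/6)^{3} = 1/216.
Summing the indicators: E[X] = Σ_H E[X_H] = 15 · p^{3} = 15 · 1/216 = 5/72.
Numerically: E[X] ≈ 0.06944.

E[X] = 15 · (1/6)^{3} = 5/72 ≈ 0.06944.


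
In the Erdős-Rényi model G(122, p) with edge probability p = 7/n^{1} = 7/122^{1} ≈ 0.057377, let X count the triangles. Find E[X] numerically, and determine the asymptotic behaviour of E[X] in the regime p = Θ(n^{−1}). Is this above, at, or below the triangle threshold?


Number of potential triangles: C(122, 3) = 295240.
Each occurs with probability p³ ≈ (0.057377)³ ≈ 1.8889246e-04.
By linearity: E[X] = C(122, 3)·p³ ≈ 295240 · 1.8889246e-04 ≈ 55.76861.
Here α = 1, so p = 7/n is exactly at the triangle threshold p ~ 1/n. Asymptotically E[X] → c³/6 = 7³/6 = 343/6 ≈ 57.16667, a bounded constant. In this regime the triangle count is asymptotically Poisson(c³/6).

E[X] ≈ 55.76861; in regime p = Θ(1/n^{1}) E[X] stays bounded (at the triangle threshold p ~ 1/n).


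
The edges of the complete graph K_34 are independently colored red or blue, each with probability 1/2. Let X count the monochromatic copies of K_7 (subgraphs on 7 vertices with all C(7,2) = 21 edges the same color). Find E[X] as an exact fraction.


Let X = Σ_S X_S over the C(34, 7) = 5379616 subsets S of size 7, where X_S = 1 if the K_7 on S is monochromatic.
For a fixed S, the K_7 on S has C(7, 2) = 21 edges. P[all 21 edges red] = (1/2)^21, and likewise for blue, so P[monochromatic] = 2·(1/2)^21 = 2^{1 − 21} = 1/1048576.
Summing: E[X] = C(34, 7) · 2^{1 − 21} = 5379616 · 1/1048576 = 168113/32768.
Numerically: E[X] ≈ 5.1304.

E[X] = C(34,7)·2^(1−C(7,2)) = 168113/32768 ≈ 5.1304.


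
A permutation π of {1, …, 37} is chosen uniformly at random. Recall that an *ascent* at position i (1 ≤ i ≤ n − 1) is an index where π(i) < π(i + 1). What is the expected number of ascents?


Write X = Σ X_I over i = 1, …, 36, with X_I the indicator of one ascent.
There are 36 indicators.
For each fixed i, the pair (π(i), π(i+1)) is a uniformly random ordered pair of distinct values from {1, …, 37}; by symmetry P[π(i) < π(i+1)] = 1/2.
By linearity: E[X] = 36 · (1/2) = (37 − 1) · (1/2) = 18 ≈ 18.000.

E[X] = 18 = 18.000.


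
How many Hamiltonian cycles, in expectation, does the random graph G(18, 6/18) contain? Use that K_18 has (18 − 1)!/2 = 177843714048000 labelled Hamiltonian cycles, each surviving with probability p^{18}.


K_18 has (18 − 1)!/2 = 177843714048000 labelled Hamiltonian cycles.
For each such Hamiltonian cycle H, let X_H = 1 if all 18 edges of H are present in G. Then P[X_H = 1] = p^{18} = (1/3)^{18} = 1/387420489.
Summing the indicators: E[X] = Σ_H E[X_H] = 177843714048000 · p^{18} = 177843714048000 · 1/387420489 = 243955712000/531441.
Numerically: E[X] ≈ 4.59e+05.

E[X] = 177843714048000 · (1/3)^{18} = 243955712000/531441 ≈ 4.59e+05.


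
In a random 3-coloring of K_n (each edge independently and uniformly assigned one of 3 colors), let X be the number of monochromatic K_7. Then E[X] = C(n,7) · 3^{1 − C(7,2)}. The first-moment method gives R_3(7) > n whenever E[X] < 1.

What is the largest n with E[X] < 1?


We need C(n, 7) · 3^{1 − 21} < 1, i.e. C(n, 7) < 3^{21 − 1} = 3486784401.
Check values of n near the boundary:
  n = 76: C(76, 7) = 2186189400; 2186189400 < 3486784401? YES
  n = 77: C(77, 7) = 2404808340; 2404808340 < 3486784401? YES
  n = 78: C(78, 7) = 2641902120; 2641902120 < 3486784401? YES
  n = 79: C(79, 7) = 2898753715; 2898753715 < 3486784401? YES
  n = 80: C(80, 7) = 3176716400; 3176716400 < 3486784401? YES
  n = 81: C(81, 7) = 3477216600; 3477216600 < 3486784401? YES
  n = 82: C(82, 7) = 3801756816; 3801756816 < 3486784401? NO
The largest n with C(n, 7) < 3486784401 is n = 81 (where E[X] = 42928600/43046721 ≈ 0.9972560). Hence R_3(7) > 81, i.e. R_3(7) ≥ 82.

Largest n = 81; hence R_3(7) > 81.


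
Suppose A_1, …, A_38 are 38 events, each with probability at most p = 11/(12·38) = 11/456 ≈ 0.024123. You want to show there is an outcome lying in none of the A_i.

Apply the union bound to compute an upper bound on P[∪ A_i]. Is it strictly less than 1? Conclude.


Union bound: P[∪_{i=1}^{38} A_i] ≤ Σ_i P[A_i] ≤ 38·p = 38·(11/456) = 11/12.
Numerically: 11/12 ≈ 0.916667.
Is 11/12 < 1? YES.
Since P[∪ A_i] ≤ 11/12 < 1, the complement has P[∩ A_i^c] ≥ 1 − 11/12 = 1/12 > 0, so some outcome avoids every A_i.

38·p = 11/12 ≈ 0.916667; existence CERTIFIED by the union bound.


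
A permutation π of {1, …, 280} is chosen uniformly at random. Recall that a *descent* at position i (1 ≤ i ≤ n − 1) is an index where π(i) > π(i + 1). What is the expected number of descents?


Write X = Σ X_I over i = 1, …, 279, with X_I the indicator of one descent.
There are 279 indicators.
For each fixed i, the pair (π(i), π(i+1)) is a uniformly random ordered pair of distinct values from {1, …, 280}; by symmetry P[π(i) > π(i+1)] = 1/2.
By linearity: E[X] = 279 · (1/2) = (280 − 1) · (1/2) = 279/2 ≈ 139.50000.

E[X] = 279/2 = 139.50000.


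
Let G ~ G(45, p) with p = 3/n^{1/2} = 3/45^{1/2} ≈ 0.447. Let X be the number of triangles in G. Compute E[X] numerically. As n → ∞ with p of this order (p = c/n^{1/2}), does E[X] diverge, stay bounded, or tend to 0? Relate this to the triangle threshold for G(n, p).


Number of potential triangles: C(45, 3) = 14190.
Each occurs with probability p³ ≈ (0.447)³ ≈ 8.94427e-02.
By linearity: E[X] = C(45, 3)·p³ ≈ 14190 · 8.94427e-02 ≈ 1269.192.
Since α = 1/2 < 1, p = c/n^{1/2} ≫ 1/n is above the triangle threshold p ~ 1/n. Asymptotically E[X] ~ (c³/6)·n^{3(1−α)} = (3³/6)·n^{1.5} → ∞; triangles are abundant w.h.p.

E[X] ≈ 1269.192; in regime p = Θ(1/n^{1/2}) E[X] diverges (above the triangle threshold p ~ 1/n).


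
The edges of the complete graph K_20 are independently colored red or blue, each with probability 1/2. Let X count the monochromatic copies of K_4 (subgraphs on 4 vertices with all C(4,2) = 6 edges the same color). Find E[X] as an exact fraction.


Let X = Σ_S X_S over the C(20, 4) = 4845 subsets S of size 4, where X_S = 1 if the K_4 on S is monochromatic.
For a fixed S, the K_4 on S has C(4, 2) = 6 edges. P[all 6 edges red] = (1/2)^6, and likewise for blue, so P[monochromatic] = 2·(1/2)^6 = 2^{1 − 6} = 1/32.
By linearity: E[X] = C(20, 4) · 2^{1 − 6} = 4845 · 1/32 = 4845/32.
Numerically: E[X] ≈ 151.406.

E[X] = C(20,4)·2^(1−C(4,2)) = 4845/32 ≈ 151.406.
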